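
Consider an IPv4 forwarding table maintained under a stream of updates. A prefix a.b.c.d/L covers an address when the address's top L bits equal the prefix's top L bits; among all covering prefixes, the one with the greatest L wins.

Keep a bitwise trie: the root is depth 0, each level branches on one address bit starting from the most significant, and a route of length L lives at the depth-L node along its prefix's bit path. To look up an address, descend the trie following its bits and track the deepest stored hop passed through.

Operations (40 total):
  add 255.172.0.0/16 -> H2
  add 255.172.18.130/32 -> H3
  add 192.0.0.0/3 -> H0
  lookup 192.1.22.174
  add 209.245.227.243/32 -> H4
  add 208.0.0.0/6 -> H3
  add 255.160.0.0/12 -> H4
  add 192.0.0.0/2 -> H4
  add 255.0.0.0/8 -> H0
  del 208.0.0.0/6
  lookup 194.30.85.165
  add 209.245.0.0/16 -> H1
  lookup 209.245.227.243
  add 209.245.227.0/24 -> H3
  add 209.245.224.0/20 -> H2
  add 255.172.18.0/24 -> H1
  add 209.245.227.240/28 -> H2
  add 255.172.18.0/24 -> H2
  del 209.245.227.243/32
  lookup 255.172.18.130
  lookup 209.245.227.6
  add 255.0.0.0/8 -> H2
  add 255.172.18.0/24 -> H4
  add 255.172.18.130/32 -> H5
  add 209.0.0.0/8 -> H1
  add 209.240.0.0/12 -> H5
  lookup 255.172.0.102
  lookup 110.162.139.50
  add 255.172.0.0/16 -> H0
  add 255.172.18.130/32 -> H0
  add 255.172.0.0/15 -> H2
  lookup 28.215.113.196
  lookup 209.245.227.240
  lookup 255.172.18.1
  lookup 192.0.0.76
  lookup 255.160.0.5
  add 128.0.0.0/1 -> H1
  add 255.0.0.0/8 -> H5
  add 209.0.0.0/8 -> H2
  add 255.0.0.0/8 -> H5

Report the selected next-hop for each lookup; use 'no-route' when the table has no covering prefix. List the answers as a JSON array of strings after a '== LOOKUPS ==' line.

Apply in order:
  add 255.172.0.0/16 -> H2 at depth 16
  add 255.172.18.130/32 -> H3 at depth 32
  add 192.0.0.0/3 -> H0 at depth 3
  lookup 192.1.22.174: bits 110 walk d0:-→d1:-→d2:-→d3:H0 -> H0
  add 209.245.227.243/32 -> H4 at depth 32
  add 208.0.0.0/6 -> H3 at depth 6
  add 255.160.0.0/12 -> H4 at depth 12
  add 192.0.0.0/2 -> H4 at depth 2
  add 255.0.0.0/8 -> H0 at depth 8
  - 208.0.0.0/6 clear@6
  lookup 194.30.85.165: bits 110 walk d0:-→d1:-→d2:H4→d3:H0 -> H0
  add 209.245.0.0/16 -> H1 at depth 16
  lookup 209.245.227.243: bits 11010001111101011110001111110011 walk d0:-→d1:-→d2:H4→d3:H0→d4:-→d5:-→d6:-→d7:-→d8:-→d9:-→d10:-→d11:-→d12:-→d13:-→d14:-→d15:-→d16:H1→d17:-→d18:-→d19:-→d20:-→d21:-→d22:-→d23:-→d24:-→d25:-→d26:-→d27:-→d28:-→d29:-→d30:-→d31:-→d32:H4 -> H4
  add 209.245.227.0/24 -> H3 at depth 24
  add 209.245.224.0/20 -> H2 at depth 20
  add 255.172.18.0/24 -> H1 at depth 24
  add 209.245.227.240/28 -> H2 at depth 28
  add 255.172.18.0/24 -> H2 at depth 24
  - 209.245.227.243/32 clear@32
  lookup 255.172.18.130: bits 11111111101011000001001010000010 walk d0:-→d1:-→d2:H4→d3:-→d4:-→d5:-→d6:-→d7:-→d8:H0→d9:-→d10:-→d11:-→d12:H4→d13:-→d14:-→d15:-→d16:H2→d17:-→d18:-→d19:-→d20:-→d21:-→d22:-→d23:-→d24:H2→d25:-→d26:-→d27:-→d28:-→d29:-→d30:-→d31:-→d32:H3 -> H3
  lookup 209.245.227.6: bits 110100011111010111100011 walk d0:-→d1:-→d2:H4→d3:H0→d4:-→d5:-→d6:-→d7:-→d8:-→d9:-→d10:-→d11:-→d12:-→d13:-→d14:-→d15:-→d16:H1→d17:-→d18:-→d19:-→d20:H2→d21:-→d22:-→d23:-→d24:H3 -> H3
  add 255.0.0.0/8 -> H2 at depth 8
  add 255.172.18.0/24 -> H4 at depth 24
  add 255.172.18.130/32 -> H5 at depth 32
  add 209.0.0.0/8 -> H1 at depth 8
  add 209.240.0.0/12 -> H5 at depth 12
  lookup 255.172.0.102: bits 1111111110101100000 walk d0:-→d1:-→d2:H4→d3:-→d4:-→d5:-→d6:-→d7:-→d8:H2→d9:-→d10:-→d11:-→d12:H4→d13:-→d14:-→d15:-→d16:H2→d17:-→d18:-→d19:- -> H2
  lookup 110.162.139.50: bits ε walk d0:- -> no-route
  add 255.172.0.0/16 -> H0 at depth 16
  add 255.172.18.130/32 -> H0 at depth 32
  add 255.172.0.0/15 -> H2 at depth 15
  lookup 28.215.113.196: bits ε walk d0:- -> no-route
  lookup 209.245.227.240: bits 110100011111010111100011111100 walk d0:-→d1:-→d2:H4→d3:H0→d4:-→d5:-→d6:-→d7:-→d8:H1→d9:-→d10:-→d11:-→d12:H5→d13:-→d14:-→d15:-→d16:H1→d17:-→d18:-→d19:-→d20:H2→d21:-→d22:-→d23:-→d24:H3→d25:-→d26:-→d27:-→d28:H2→d29:-→d30:- -> H2
  lookup 255.172.18.1: bits 111111111010110000010010 walk d0:-→d1:-→d2:H4→d3:-→d4:-→d5:-→d6:-→d7:-→d8:H2→d9:-→d10:-→d11:-→d12:H4→d13:-→d14:-→d15:H2→d16:H0→d17:-→d18:-→d19:-→d20:-→d21:-→d22:-→d23:-→d24:H4 -> H4
  lookup 192.0.0.76: bits 110 walk d0:-→d1:-→d2:H4→d3:H0 -> H0
  lookup 255.160.0.5: bits 111111111010 walk d0:-→d1:-→d2:H4→d3:-→d4:-→d5:-→d6:-→d7:-→d8:H2→d9:-→d10:-→d11:-→d12:H4 -> H4
  add 128.0.0.0/1 -> H1 at depth 1
  add 255.0.0.0/8 -> H5 at depth 8
  add 209.0.0.0/8 -> H2 at depth 8
  add 255.0.0.0/8 -> H5 at depth 8

== LOOKUPS ==
["H0","H0","H4","H3","H3","H2","no-route","no-route","H2","H4","H0","H4"]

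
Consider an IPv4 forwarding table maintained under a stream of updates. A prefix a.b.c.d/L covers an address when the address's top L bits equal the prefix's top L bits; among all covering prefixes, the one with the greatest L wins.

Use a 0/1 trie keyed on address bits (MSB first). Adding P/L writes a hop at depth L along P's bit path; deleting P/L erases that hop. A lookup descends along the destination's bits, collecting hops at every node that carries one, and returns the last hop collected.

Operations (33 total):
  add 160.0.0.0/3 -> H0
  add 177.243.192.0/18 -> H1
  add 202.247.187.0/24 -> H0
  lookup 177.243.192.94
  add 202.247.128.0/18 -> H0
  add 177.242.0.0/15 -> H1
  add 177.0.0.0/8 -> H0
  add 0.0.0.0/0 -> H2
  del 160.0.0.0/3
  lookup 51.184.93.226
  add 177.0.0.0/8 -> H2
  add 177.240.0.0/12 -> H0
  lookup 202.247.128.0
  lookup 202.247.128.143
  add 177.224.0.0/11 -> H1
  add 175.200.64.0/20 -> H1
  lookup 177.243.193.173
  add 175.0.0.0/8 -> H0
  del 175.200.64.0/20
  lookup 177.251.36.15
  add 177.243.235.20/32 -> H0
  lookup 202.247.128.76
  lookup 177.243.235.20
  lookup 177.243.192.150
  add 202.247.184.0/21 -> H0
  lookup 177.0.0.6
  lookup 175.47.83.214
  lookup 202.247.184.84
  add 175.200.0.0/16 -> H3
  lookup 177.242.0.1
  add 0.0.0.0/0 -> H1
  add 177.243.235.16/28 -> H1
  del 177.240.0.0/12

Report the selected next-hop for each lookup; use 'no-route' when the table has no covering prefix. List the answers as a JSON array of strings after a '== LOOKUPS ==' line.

Apply in order:
  add 160.0.0.0/3 -> H0 at depth 3
  add 177.243.192.0/18 -> H1 at depth 18
  add 202.247.187.0/24 -> H0 at depth 24
  ? 177.243.192.94  path d0:-→d1:-→d2:-→d3:H0→d4:-→d5:-→d6:-→d7:-→d8:-→d9:-→d10:-→d11:-→d12:-→d13:-→d14:-→d15:-→d16:-→d17:-→d18:H1  best=H1
  add 202.247.128.0/18 -> H0 at depth 18
  add 177.242.0.0/15 -> H1 at depth 15
  add 177.0.0.0/8 -> H0 at depth 8
  add 0.0.0.0/0 -> H2 at depth 0
  - 160.0.0.0/3 clear@3
  ? 51.184.93.226  path d0:H2  best=H2
  add 177.0.0.0/8 -> H2 at depth 8
  add 177.240.0.0/12 -> H0 at depth 12
  ? 202.247.128.0  path d0:H2→d1:-→d2:-→d3:-→d4:-→d5:-→d6:-→d7:-→d8:-→d9:-→d10:-→d11:-→d12:-→d13:-→d14:-→d15:-→d16:-→d17:-→d18:H0  best=H0
  ? 202.247.128.143  path d0:H2→d1:-→d2:-→d3:-→d4:-→d5:-→d6:-→d7:-→d8:-→d9:-→d10:-→d11:-→d12:-→d13:-→d14:-→d15:-→d16:-→d17:-→d18:H0  best=H0
  add 177.224.0.0/11 -> H1 at depth 11
  add 175.200.64.0/20 -> H1 at depth 20
  ? 177.243.193.173  path d0:H2→d1:-→d2:-→d3:-→d4:-→d5:-→d6:-→d7:-→d8:H2→d9:-→d10:-→d11:H1→d12:H0→d13:-→d14:-→d15:H1→d16:-→d17:-→d18:H1  best=H1
  add 175.0.0.0/8 -> H0 at depth 8
  - 175.200.64.0/20 clear@20
  ? 177.251.36.15  path d0:H2→d1:-→d2:-→d3:-→d4:-→d5:-→d6:-→d7:-→d8:H2→d9:-→d10:-→d11:H1→d12:H0  best=H0
  add 177.243.235.20/32 -> H0 at depth 32
  ? 202.247.128.76  path d0:H2→d1:-→d2:-→d3:-→d4:-→d5:-→d6:-→d7:-→d8:-→d9:-→d10:-→d11:-→d12:-→d13:-→d14:-→d15:-→d16:-→d17:-→d18:H0  best=H0
  ? 177.243.235.20  path d0:H2→d1:-→d2:-→d3:-→d4:-→d5:-→d6:-→d7:-→d8:H2→d9:-→d10:-→d11:H1→d12:H0→d13:-→d14:-→d15:H1→d16:-→d17:-→d18:H1→d19:-→d20:-→d21:-→d22:-→d23:-→d24:-→d25:-→d26:-→d27:-→d28:-→d29:-→d30:-→d31:-→d32:H0  best=H0
  ? 177.243.192.150  path d0:H2→d1:-→d2:-→d3:-→d4:-→d5:-→d6:-→d7:-→d8:H2→d9:-→d10:-→d11:H1→d12:H0→d13:-→d14:-→d15:H1→d16:-→d17:-→d18:H1  best=H1
  add 202.247.184.0/21 -> H0 at depth 21
  ? 177.0.0.6  path d0:H2→d1:-→d2:-→d3:-→d4:-→d5:-→d6:-→d7:-→d8:H2  best=H2
  ? 175.47.83.214  path d0:H2→d1:-→d2:-→d3:-→d4:-→d5:-→d6:-→d7:-→d8:H0  best=H0
  ? 202.247.184.84  path d0:H2→d1:-→d2:-→d3:-→d4:-→d5:-→d6:-→d7:-→d8:-→d9:-→d10:-→d11:-→d12:-→d13:-→d14:-→d15:-→d16:-→d17:-→d18:H0→d19:-→d20:-→d21:H0→d22:-  best=H0
  add 175.200.0.0/16 -> H3 at depth 16
  ? 177.242.0.1  path d0:H2→d1:-→d2:-→d3:-→d4:-→d5:-→d6:-→d7:-→d8:H2→d9:-→d10:-→d11:H1→d12:H0→d13:-→d14:-→d15:H1  best=H1
  add 0.0.0.0/0 -> H1 at depth 0
  add 177.243.235.16/28 -> H1 at depth 28
  - 177.240.0.0/12 clear@12

== LOOKUPS ==
["H1","H2","H0","H0","H1","H0","H0","H0","H1","H2","H0","H0","H1"]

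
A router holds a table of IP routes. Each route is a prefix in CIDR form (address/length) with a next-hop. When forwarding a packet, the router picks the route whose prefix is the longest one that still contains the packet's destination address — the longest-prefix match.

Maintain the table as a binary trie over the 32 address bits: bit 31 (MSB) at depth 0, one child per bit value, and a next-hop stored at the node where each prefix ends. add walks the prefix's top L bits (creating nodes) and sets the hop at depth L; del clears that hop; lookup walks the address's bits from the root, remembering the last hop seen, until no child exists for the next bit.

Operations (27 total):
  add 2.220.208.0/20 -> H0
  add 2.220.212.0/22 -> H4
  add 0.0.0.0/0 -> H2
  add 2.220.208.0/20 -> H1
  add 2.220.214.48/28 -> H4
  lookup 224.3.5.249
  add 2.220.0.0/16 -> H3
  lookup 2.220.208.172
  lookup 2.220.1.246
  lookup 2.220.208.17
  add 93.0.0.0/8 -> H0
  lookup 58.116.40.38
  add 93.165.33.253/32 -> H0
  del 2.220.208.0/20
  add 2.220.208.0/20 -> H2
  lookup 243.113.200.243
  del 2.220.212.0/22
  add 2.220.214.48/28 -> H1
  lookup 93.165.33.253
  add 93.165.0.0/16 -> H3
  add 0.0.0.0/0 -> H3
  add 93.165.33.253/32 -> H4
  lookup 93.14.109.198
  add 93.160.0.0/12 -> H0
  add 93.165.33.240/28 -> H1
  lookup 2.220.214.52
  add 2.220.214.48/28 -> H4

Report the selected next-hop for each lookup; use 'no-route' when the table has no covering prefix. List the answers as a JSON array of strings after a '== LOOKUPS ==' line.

Process each operation:
  + 2.220.208.0/20 (H0) depth=20
  + 2.220.212.0/22 (H4) depth=22
  + 0.0.0.0/0 (H2) depth=0
  + 2.220.208.0/20 (H1) depth=20
  + 2.220.214.48/28 (H4) depth=28
  ? 224.3.5.249  path d0:H2  best=H2
  + 2.220.0.0/16 (H3) depth=16
  ? 2.220.208.172  path d0:H2→d1:-→d2:-→d3:-→d4:-→d5:-→d6:-→d7:-→d8:-→d9:-→d10:-→d11:-→d12:-→d13:-→d14:-→d15:-→d16:H3→d17:-→d18:-→d19:-→d20:H1→d21:-  best=H1
  ? 2.220.1.246  path d0:H2→d1:-→d2:-→d3:-→d4:-→d5:-→d6:-→d7:-→d8:-→d9:-→d10:-→d11:-→d12:-→d13:-→d14:-→d15:-→d16:H3  best=H3
  ? 2.220.208.17  path d0:H2→d1:-→d2:-→d3:-→d4:-→d5:-→d6:-→d7:-→d8:-→d9:-→d10:-→d11:-→d12:-→d13:-→d14:-→d15:-→d16:H3→d17:-→d18:-→d19:-→d20:H1→d21:-  best=H1
  + 93.0.0.0/8 (H0) depth=8
  ? 58.116.40.38  path d0:H2→d1:-→d2:-  best=H2
  + 93.165.33.253/32 (H0) depth=32
  - 2.220.208.0/20 clear@20
  + 2.220.208.0/20 (H2) depth=20
  ? 243.113.200.243  path d0:H2  best=H2
  - 2.220.212.0/22 clear@22
  + 2.220.214.48/28 (H1) depth=28
  ? 93.165.33.253  path d0:H2→d1:-→d2:-→d3:-→d4:-→d5:-→d6:-→d7:-→d8:H0→d9:-→d10:-→d11:-→d12:-→d13:-→d14:-→d15:-→d16:-→d17:-→d18:-→d19:-→d20:-→d21:-→d22:-→d23:-→d24:-→d25:-→d26:-→d27:-→d28:-→d29:-→d30:-→d31:-→d32:H0  best=H0
  + 93.165.0.0/16 (H3) depth=16
  + 0.0.0.0/0 (H3) depth=0
  + 93.165.33.253/32 (H4) depth=32
  ? 93.14.109.198  path d0:H3→d1:-→d2:-→d3:-→d4:-→d5:-→d6:-→d7:-→d8:H0  best=H0
  + 93.160.0.0/12 (H0) depth=12
  + 93.165.33.240/28 (H1) depth=28
  ? 2.220.214.52  path d0:H3→d1:-→d2:-→d3:-→d4:-→d5:-→d6:-→d7:-→d8:-→d9:-→d10:-→d11:-→d12:-→d13:-→d14:-→d15:-→d16:H3→d17:-→d18:-→d19:-→d20:H2→d21:-→d22:-→d23:-→d24:-→d25:-→d26:-→d27:-→d28:H1  best=H1
  + 2.220.214.48/28 (H4) depth=28

== LOOKUPS ==
["H2","H1","H3","H1","H2","H2","H0","H0","H1"]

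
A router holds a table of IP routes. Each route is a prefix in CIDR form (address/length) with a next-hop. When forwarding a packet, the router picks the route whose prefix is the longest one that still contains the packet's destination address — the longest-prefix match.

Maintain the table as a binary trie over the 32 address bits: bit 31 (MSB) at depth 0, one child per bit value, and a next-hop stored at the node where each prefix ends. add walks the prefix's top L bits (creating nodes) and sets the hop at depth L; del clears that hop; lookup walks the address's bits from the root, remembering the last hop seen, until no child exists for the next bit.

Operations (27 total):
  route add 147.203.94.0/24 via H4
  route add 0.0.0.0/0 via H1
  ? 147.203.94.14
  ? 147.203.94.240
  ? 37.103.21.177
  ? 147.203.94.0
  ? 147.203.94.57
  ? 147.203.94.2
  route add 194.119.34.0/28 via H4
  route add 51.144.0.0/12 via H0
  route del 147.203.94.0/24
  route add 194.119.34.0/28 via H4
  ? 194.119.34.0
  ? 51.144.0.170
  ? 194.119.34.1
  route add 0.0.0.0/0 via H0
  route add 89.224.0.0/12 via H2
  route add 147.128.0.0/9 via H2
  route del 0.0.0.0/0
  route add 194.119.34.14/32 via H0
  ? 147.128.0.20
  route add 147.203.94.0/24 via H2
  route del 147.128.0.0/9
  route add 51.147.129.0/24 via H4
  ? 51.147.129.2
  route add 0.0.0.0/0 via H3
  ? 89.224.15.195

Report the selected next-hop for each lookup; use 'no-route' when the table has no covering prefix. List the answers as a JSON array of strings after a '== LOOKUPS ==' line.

Trace:
  + 147.203.94.0/24 (H4) depth=24
  + 0.0.0.0/0 (H1) depth=0
  lookup 147.203.94.14: bits 100100111100101101011110 walk d0:H1→d1:-→d2:-→d3:-→d4:-→d5:-→d6:-→d7:-→d8:-→d9:-→d10:-→d11:-→d12:-→d13:-→d14:-→d15:-→d16:-→d17:-→d18:-→d19:-→d20:-→d21:-→d22:-→d23:-→d24:H4 -> H4
  lookup 147.203.94.240: bits 100100111100101101011110 walk d0:H1→d1:-→d2:-→d3:-→d4:-→d5:-→d6:-→d7:-→d8:-→d9:-→d10:-→d11:-→d12:-→d13:-→d14:-→d15:-→d16:-→d17:-→d18:-→d19:-→d20:-→d21:-→d22:-→d23:-→d24:H4 -> H4
  lookup 37.103.21.177: bits ε walk d0:H1 -> H1
  lookup 147.203.94.0: bits 100100111100101101011110 walk d0:H1→d1:-→d2:-→d3:-→d4:-→d5:-→d6:-→d7:-→d8:-→d9:-→d10:-→d11:-→d12:-→d13:-→d14:-→d15:-→d16:-→d17:-→d18:-→d19:-→d20:-→d21:-→d22:-→d23:-→d24:H4 -> H4
  lookup 147.203.94.57: bits 100100111100101101011110 walk d0:H1→d1:-→d2:-→d3:-→d4:-→d5:-→d6:-→d7:-→d8:-→d9:-→d10:-→d11:-→d12:-→d13:-→d14:-→d15:-→d16:-→d17:-→d18:-→d19:-→d20:-→d21:-→d22:-→d23:-→d24:H4 -> H4
  lookup 147.203.94.2: bits 100100111100101101011110 walk d0:H1→d1:-→d2:-→d3:-→d4:-→d5:-→d6:-→d7:-→d8:-→d9:-→d10:-→d11:-→d12:-→d13:-→d14:-→d15:-→d16:-→d17:-→d18:-→d19:-→d20:-→d21:-→d22:-→d23:-→d24:H4 -> H4
  + 194.119.34.0/28 (H4) depth=28
  + 51.144.0.0/12 (H0) depth=12
  - 147.203.94.0/24 clear@24
  + 194.119.34.0/28 (H4) depth=28
  lookup 194.119.34.0: bits 1100001001110111001000100000 walk d0:H1→d1:-→d2:-→d3:-→d4:-→d5:-→d6:-→d7:-→d8:-→d9:-→d10:-→d11:-→d12:-→d13:-→d14:-→d15:-→d16:-→d17:-→d18:-→d19:-→d20:-→d21:-→d22:-→d23:-→d24:-→d25:-→d26:-→d27:-→d28:H4 -> H4
  lookup 51.144.0.170: bits 001100111001 walk d0:H1→d1:-→d2:-→d3:-→d4:-→d5:-→d6:-→d7:-→d8:-→d9:-→d10:-→d11:-→d12:H0 -> H0
  lookup 194.119.34.1: bits 1100001001110111001000100000 walk d0:H1→d1:-→d2:-→d3:-→d4:-→d5:-→d6:-→d7:-→d8:-→d9:-→d10:-→d11:-→d12:-→d13:-→d14:-→d15:-→d16:-→d17:-→d18:-→d19:-→d20:-→d21:-→d22:-→d23:-→d24:-→d25:-→d26:-→d27:-→d28:H4 -> H4
  + 0.0.0.0/0 (H0) depth=0
  + 89.224.0.0/12 (H2) depth=12
  + 147.128.0.0/9 (H2) depth=9
  - 0.0.0.0/0 clear@0
  + 194.119.34.14/32 (H0) depth=32
  lookup 147.128.0.20: bits 100100111 walk d0:-→d1:-→d2:-→d3:-→d4:-→d5:-→d6:-→d7:-→d8:-→d9:H2 -> H2
  + 147.203.94.0/24 (H2) depth=24
  - 147.128.0.0/9 clear@9
  + 51.147.129.0/24 (H4) depth=24
  lookup 51.147.129.2: bits 001100111001001110000001 walk d0:-→d1:-→d2:-→d3:-→d4:-→d5:-→d6:-→d7:-→d8:-→d9:-→d10:-→d11:-→d12:H0→d13:-→d14:-→d15:-→d16:-→d17:-→d18:-→d19:-→d20:-→d21:-→d22:-→d23:-→d24:H4 -> H4
  + 0.0.0.0/0 (H3) depth=0
  lookup 89.224.15.195: bits 010110011110 walk d0:H3→d1:-→d2:-→d3:-→d4:-→d5:-→d6:-→d7:-→d8:-→d9:-→d10:-→d11:-→d12:H2 -> H2

== LOOKUPS ==
["H4","H4","H1","H4","H4","H4","H4","H0","H4","H2","H4","H2"]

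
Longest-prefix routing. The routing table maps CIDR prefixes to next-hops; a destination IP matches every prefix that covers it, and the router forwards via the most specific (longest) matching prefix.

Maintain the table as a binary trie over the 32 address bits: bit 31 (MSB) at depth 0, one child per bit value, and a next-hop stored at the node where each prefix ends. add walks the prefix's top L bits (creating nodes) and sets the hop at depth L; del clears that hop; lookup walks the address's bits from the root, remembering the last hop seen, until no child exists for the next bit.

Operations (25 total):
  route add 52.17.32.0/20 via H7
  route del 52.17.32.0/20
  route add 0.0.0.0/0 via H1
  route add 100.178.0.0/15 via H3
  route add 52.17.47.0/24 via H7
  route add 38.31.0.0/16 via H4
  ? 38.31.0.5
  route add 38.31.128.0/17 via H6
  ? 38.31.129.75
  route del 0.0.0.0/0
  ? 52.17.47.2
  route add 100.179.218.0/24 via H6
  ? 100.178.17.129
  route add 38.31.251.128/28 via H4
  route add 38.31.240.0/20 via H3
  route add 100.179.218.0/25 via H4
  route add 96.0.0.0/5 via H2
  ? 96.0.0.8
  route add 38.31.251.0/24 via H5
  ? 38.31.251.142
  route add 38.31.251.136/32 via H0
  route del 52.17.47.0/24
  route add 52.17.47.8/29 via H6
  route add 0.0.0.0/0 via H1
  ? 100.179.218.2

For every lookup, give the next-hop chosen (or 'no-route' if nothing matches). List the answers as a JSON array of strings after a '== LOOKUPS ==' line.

Apply in order:
  add 52.17.32.0/20 -> H7 at depth 20
  - 52.17.32.0/20 clear@20
  add 0.0.0.0/0 -> H1 at depth 0
  add 100.178.0.0/15 -> H3 at depth 15
  add 52.17.47.0/24 -> H7 at depth 24
  add 38.31.0.0/16 -> H4 at depth 16
  lookup 38.31.0.5: bits 0010011000011111 walk d0:H1→d1:-→d2:-→d3:-→d4:-→d5:-→d6:-→d7:-→d8:-→d9:-→d10:-→d11:-→d12:-→d13:-→d14:-→d15:-→d16:H4 -> H4
  add 38.31.128.0/17 -> H6 at depth 17
  lookup 38.31.129.75: bits 00100110000111111 walk d0:H1→d1:-→d2:-→d3:-→d4:-→d5:-→d6:-→d7:-→d8:-→d9:-→d10:-→d11:-→d12:-→d13:-→d14:-→d15:-→d16:H4→d17:H6 -> H6
  - 0.0.0.0/0 clear@0
  lookup 52.17.47.2: bits 001101000001000100101111 walk d0:-→d1:-→d2:-→d3:-→d4:-→d5:-→d6:-→d7:-→d8:-→d9:-→d10:-→d11:-→d12:-→d13:-→d14:-→d15:-→d16:-→d17:-→d18:-→d19:-→d20:-→d21:-→d22:-→d23:-→d24:H7 -> H7
  add 100.179.218.0/24 -> H6 at depth 24
  lookup 100.178.17.129: bits 011001001011001 walk d0:-→d1:-→d2:-→d3:-→d4:-→d5:-→d6:-→d7:-→d8:-→d9:-→d10:-→d11:-→d12:-→d13:-→d14:-→d15:H3 -> H3
  add 38.31.251.128/28 -> H4 at depth 28
  add 38.31.240.0/20 -> H3 at depth 20
  add 100.179.218.0/25 -> H4 at depth 25
  add 96.0.0.0/5 -> H2 at depth 5
  lookup 96.0.0.8: bits 01100 walk d0:-→d1:-→d2:-→d3:-→d4:-→d5:H2 -> H2
  add 38.31.251.0/24 -> H5 at depth 24
  lookup 38.31.251.142: bits 0010011000011111111110111000 walk d0:-→d1:-→d2:-→d3:-→d4:-→d5:-→d6:-→d7:-→d8:-→d9:-→d10:-→d11:-→d12:-→d13:-→d14:-→d15:-→d16:H4→d17:H6→d18:-→d19:-→d20:H3→d21:-→d22:-→d23:-→d24:H5→d25:-→d26:-→d27:-→d28:H4 -> H4
  add 38.31.251.136/32 -> H0 at depth 32
  - 52.17.47.0/24 clear@24
  add 52.17.47.8/29 -> H6 at depth 29
  add 0.0.0.0/0 -> H1 at depth 0
  lookup 100.179.218.2: bits 0110010010110011110110100 walk d0:H1→d1:-→d2:-→d3:-→d4:-→d5:H2→d6:-→d7:-→d8:-→d9:-→d10:-→d11:-→d12:-→d13:-→d14:-→d15:H3→d16:-→d17:-→d18:-→d19:-→d20:-→d21:-→d22:-→d23:-→d24:H6→d25:H4 -> H4

== LOOKUPS ==
["H4","H6","H7","H3","H2","H4","H4"]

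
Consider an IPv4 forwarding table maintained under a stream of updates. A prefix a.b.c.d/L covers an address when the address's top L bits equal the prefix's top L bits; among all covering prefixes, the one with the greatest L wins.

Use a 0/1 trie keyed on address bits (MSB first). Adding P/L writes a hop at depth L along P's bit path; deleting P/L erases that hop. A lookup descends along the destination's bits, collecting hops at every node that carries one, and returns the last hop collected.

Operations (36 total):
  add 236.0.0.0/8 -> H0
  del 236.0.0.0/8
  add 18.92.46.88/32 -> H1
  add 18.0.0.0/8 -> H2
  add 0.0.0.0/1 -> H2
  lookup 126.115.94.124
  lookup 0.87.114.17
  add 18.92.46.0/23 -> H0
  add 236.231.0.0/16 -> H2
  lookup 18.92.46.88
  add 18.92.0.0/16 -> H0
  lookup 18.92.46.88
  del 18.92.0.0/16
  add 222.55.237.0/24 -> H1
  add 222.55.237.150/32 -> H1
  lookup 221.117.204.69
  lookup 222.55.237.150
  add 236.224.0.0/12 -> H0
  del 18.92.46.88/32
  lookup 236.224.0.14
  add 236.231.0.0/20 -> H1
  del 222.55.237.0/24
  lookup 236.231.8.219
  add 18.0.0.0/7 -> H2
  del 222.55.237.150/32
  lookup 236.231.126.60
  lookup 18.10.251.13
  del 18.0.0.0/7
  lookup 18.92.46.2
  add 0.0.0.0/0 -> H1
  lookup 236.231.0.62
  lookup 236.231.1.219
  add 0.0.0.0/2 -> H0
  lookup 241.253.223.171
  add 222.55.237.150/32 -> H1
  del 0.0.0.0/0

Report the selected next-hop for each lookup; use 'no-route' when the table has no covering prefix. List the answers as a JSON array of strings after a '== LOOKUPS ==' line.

Trace:
  + 236.0.0.0/8 (H0) depth=8
  del 236.0.0.0/8 (clear depth 8)
  + 18.92.46.88/32 (H1) depth=32
  + 18.0.0.0/8 (H2) depth=8
  + 0.0.0.0/1 (H2) depth=1
  Q 126.115.94.124: descend 0 ; hops seen [H2] ; pick H2
  Q 0.87.114.17: descend 000 ; hops seen [H2] ; pick H2
  + 18.92.46.0/23 (H0) depth=23
  + 236.231.0.0/16 (H2) depth=16
  Q 18.92.46.88: descend 00010010010111000010111001011000 ; hops seen [H2,H2,H0,H1] ; pick H1
  + 18.92.0.0/16 (H0) depth=16
  Q 18.92.46.88: descend 00010010010111000010111001011000 ; hops seen [H2,H2,H0,H0,H1] ; pick H1
  del 18.92.0.0/16 (clear depth 16)
  + 222.55.237.0/24 (H1) depth=24
  + 222.55.237.150/32 (H1) depth=32
  Q 221.117.204.69: descend 110111 ; hops seen [∅] ; pick no-route
  Q 222.55.237.150: descend 11011110001101111110110110010110 ; hops seen [H1,H1] ; pick H1
  + 236.224.0.0/12 (H0) depth=12
  del 18.92.46.88/32 (clear depth 32)
  Q 236.224.0.14: descend 1110110011100 ; hops seen [H0] ; pick H0
  + 236.231.0.0/20 (H1) depth=20
  del 222.55.237.0/24 (clear depth 24)
  Q 236.231.8.219: descend 11101100111001110000 ; hops seen [H0,H2,H1] ; pick H1
  + 18.0.0.0/7 (H2) depth=7
  del 222.55.237.150/32 (clear depth 32)
  Q 236.231.126.60: descend 11101100111001110 ; hops seen [H0,H2] ; pick H2
  Q 18.10.251.13: descend 000100100 ; hops seen [H2,H2,H2] ; pick H2
  del 18.0.0.0/7 (clear depth 7)
  Q 18.92.46.2: descend 0001001001011100001011100 ; hops seen [H2,H2,H0] ; pick H0
  + 0.0.0.0/0 (H1) depth=0
  Q 236.231.0.62: descend 11101100111001110000 ; hops seen [H1,H0,H2,H1] ; pick H1
  Q 236.231.1.219: descend 11101100111001110000 ; hops seen [H1,H0,H2,H1] ; pick H1
  + 0.0.0.0/2 (H0) depth=2
  Q 241.253.223.171: descend 111 ; hops seen [H1] ; pick H1
  + 222.55.237.150/32 (H1) depth=32
  del 0.0.0.0/0 (clear depth 0)

== LOOKUPS ==
["H2","H2","H1","H1","no-route","H1","H0","H1","H2","H2","H0","H1","H1","H1"]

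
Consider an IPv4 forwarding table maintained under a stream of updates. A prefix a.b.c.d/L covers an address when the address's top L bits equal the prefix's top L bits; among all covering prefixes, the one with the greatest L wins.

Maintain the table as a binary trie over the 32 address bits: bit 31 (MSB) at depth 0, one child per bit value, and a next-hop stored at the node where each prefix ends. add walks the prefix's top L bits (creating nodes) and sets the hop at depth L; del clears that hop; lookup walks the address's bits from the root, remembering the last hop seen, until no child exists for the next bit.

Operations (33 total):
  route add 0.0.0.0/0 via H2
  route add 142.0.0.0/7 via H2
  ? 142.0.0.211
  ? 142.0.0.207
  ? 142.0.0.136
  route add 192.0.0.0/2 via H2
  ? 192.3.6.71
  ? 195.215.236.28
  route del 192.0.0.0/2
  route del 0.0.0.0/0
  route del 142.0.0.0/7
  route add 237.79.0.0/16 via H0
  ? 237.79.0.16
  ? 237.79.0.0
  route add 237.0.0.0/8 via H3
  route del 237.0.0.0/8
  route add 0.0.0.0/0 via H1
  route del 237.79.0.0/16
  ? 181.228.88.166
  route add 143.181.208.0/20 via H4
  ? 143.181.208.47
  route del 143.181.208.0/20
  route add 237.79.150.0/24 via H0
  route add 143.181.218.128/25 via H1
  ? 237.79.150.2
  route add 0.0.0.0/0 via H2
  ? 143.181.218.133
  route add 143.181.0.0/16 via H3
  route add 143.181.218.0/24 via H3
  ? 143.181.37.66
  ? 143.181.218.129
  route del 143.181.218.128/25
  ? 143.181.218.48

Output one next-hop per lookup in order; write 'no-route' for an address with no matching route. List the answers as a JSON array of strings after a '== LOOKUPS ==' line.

Apply in order:
  + 0.0.0.0/0 (H2) depth=0
  + 142.0.0.0/7 (H2) depth=7
  ? 142.0.0.211  path d0:H2→d1:-→d2:-→d3:-→d4:-→d5:-→d6:-→d7:H2  best=H2
  ? 142.0.0.207  path d0:H2→d1:-→d2:-→d3:-→d4:-→d5:-→d6:-→d7:H2  best=H2
  ? 142.0.0.136  path d0:H2→d1:-→d2:-→d3:-→d4:-→d5:-→d6:-→d7:H2  best=H2
  + 192.0.0.0/2 (H2) depth=2
  ? 192.3.6.71  path d0:H2→d1:-→d2:H2  best=H2
  ? 195.215.236.28  path d0:H2→d1:-→d2:H2  best=H2
  del 192.0.0.0/2 (clear depth 2)
  del 0.0.0.0/0 (clear depth 0)
  del 142.0.0.0/7 (clear depth 7)
  + 237.79.0.0/16 (H0) depth=16
  ? 237.79.0.16  path d0:-→d1:-→d2:-→d3:-→d4:-→d5:-→d6:-→d7:-→d8:-→d9:-→d10:-→d11:-→d12:-→d13:-→d14:-→d15:-→d16:H0  best=H0
  ? 237.79.0.0  path d0:-→d1:-→d2:-→d3:-→d4:-→d5:-→d6:-→d7:-→d8:-→d9:-→d10:-→d11:-→d12:-→d13:-→d14:-→d15:-→d16:H0  best=H0
  + 237.0.0.0/8 (H3) depth=8
  del 237.0.0.0/8 (clear depth 8)
  + 0.0.0.0/0 (H1) depth=0
  del 237.79.0.0/16 (clear depth 16)
  ? 181.228.88.166  path d0:H1→d1:-→d2:-  best=H1
  + 143.181.208.0/20 (H4) depth=20
  ? 143.181.208.47  path d0:H1→d1:-→d2:-→d3:-→d4:-→d5:-→d6:-→d7:-→d8:-→d9:-→d10:-→d11:-→d12:-→d13:-→d14:-→d15:-→d16:-→d17:-→d18:-→d19:-→d20:H4  best=H4
  del 143.181.208.0/20 (clear depth 20)
  + 237.79.150.0/24 (H0) depth=24
  + 143.181.218.128/25 (H1) depth=25
  ? 237.79.150.2  path d0:H1→d1:-→d2:-→d3:-→d4:-→d5:-→d6:-→d7:-→d8:-→d9:-→d10:-→d11:-→d12:-→d13:-→d14:-→d15:-→d16:-→d17:-→d18:-→d19:-→d20:-→d21:-→d22:-→d23:-→d24:H0  best=H0
  + 0.0.0.0/0 (H2) depth=0
  ? 143.181.218.133  path d0:H2→d1:-→d2:-→d3:-→d4:-→d5:-→d6:-→d7:-→d8:-→d9:-→d10:-→d11:-→d12:-→d13:-→d14:-→d15:-→d16:-→d17:-→d18:-→d19:-→d20:-→d21:-→d22:-→d23:-→d24:-→d25:H1  best=H1
  + 143.181.0.0/16 (H3) depth=16
  + 143.181.218.0/24 (H3) depth=24
  ? 143.181.37.66  path d0:H2→d1:-→d2:-→d3:-→d4:-→d5:-→d6:-→d7:-→d8:-→d9:-→d10:-→d11:-→d12:-→d13:-→d14:-→d15:-→d16:H3  best=H3
  ? 143.181.218.129  path d0:H2→d1:-→d2:-→d3:-→d4:-→d5:-→d6:-→d7:-→d8:-→d9:-→d10:-→d11:-→d12:-→d13:-→d14:-→d15:-→d16:H3→d17:-→d18:-→d19:-→d20:-→d21:-→d22:-→d23:-→d24:H3→d25:H1  best=H1
  del 143.181.218.128/25 (clear depth 25)
  ? 143.181.218.48  path d0:H2→d1:-→d2:-→d3:-→d4:-→d5:-→d6:-→d7:-→d8:-→d9:-→d10:-→d11:-→d12:-→d13:-→d14:-→d15:-→d16:H3→d17:-→d18:-→d19:-→d20:-→d21:-→d22:-→d23:-→d24:H3  best=H3

== LOOKUPS ==
["H2","H2","H2","H2","H2","H0","H0","H1","H4","H0","H1","H3","H1","H3"]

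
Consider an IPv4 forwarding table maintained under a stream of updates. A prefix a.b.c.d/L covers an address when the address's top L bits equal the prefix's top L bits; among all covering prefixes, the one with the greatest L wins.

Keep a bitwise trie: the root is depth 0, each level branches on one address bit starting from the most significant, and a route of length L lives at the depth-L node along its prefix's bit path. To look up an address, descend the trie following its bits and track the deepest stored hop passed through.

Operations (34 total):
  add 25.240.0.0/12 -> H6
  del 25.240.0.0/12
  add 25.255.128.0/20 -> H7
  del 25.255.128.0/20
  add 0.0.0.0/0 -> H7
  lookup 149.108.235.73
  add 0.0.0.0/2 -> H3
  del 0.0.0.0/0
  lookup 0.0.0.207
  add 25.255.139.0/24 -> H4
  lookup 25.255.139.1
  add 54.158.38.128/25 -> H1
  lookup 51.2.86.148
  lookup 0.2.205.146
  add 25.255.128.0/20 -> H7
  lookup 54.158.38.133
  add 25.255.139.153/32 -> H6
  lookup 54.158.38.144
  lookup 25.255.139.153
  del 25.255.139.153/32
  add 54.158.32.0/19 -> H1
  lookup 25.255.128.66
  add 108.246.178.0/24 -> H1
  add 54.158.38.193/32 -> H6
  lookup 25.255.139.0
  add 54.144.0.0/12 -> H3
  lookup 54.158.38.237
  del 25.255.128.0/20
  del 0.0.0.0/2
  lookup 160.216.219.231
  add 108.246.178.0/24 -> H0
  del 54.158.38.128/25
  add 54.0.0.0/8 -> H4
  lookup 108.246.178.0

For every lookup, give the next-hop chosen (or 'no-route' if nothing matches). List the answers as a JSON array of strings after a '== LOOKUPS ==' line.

Process each operation:
  add 25.240.0.0/12 -> H6 at depth 12
  del 25.240.0.0/12 (clear depth 12)
  add 25.255.128.0/20 -> H7 at depth 20
  del 25.255.128.0/20 (clear depth 20)
  add 0.0.0.0/0 -> H7 at depth 0
  ? 149.108.235.73  path d0:H7  best=H7
  add 0.0.0.0/2 -> H3 at depth 2
  del 0.0.0.0/0 (clear depth 0)
  ? 0.0.0.207  path d0:-→d1:-→d2:H3→d3:-  best=H3
  add 25.255.139.0/24 -> H4 at depth 24
  ? 25.255.139.1  path d0:-→d1:-→d2:H3→d3:-→d4:-→d5:-→d6:-→d7:-→d8:-→d9:-→d10:-→d11:-→d12:-→d13:-→d14:-→d15:-→d16:-→d17:-→d18:-→d19:-→d20:-→d21:-→d22:-→d23:-→d24:H4  best=H4
  add 54.158.38.128/25 -> H1 at depth 25
  ? 51.2.86.148  path d0:-→d1:-→d2:H3→d3:-→d4:-→d5:-  best=H3
  ? 0.2.205.146  path d0:-→d1:-→d2:H3→d3:-  best=H3
  add 25.255.128.0/20 -> H7 at depth 20
  ? 54.158.38.133  path d0:-→d1:-→d2:H3→d3:-→d4:-→d5:-→d6:-→d7:-→d8:-→d9:-→d10:-→d11:-→d12:-→d13:-→d14:-→d15:-→d16:-→d17:-→d18:-→d19:-→d20:-→d21:-→d22:-→d23:-→d24:-→d25:H1  best=H1
  add 25.255.139.153/32 -> H6 at depth 32
  ? 54.158.38.144  path d0:-→d1:-→d2:H3→d3:-→d4:-→d5:-→d6:-→d7:-→d8:-→d9:-→d10:-→d11:-→d12:-→d13:-→d14:-→d15:-→d16:-→d17:-→d18:-→d19:-→d20:-→d21:-→d22:-→d23:-→d24:-→d25:H1  best=H1
  ? 25.255.139.153  path d0:-→d1:-→d2:H3→d3:-→d4:-→d5:-→d6:-→d7:-→d8:-→d9:-→d10:-→d11:-→d12:-→d13:-→d14:-→d15:-→d16:-→d17:-→d18:-→d19:-→d20:H7→d21:-→d22:-→d23:-→d24:H4→d25:-→d26:-→d27:-→d28:-→d29:-→d30:-→d31:-→d32:H6  best=H6
  del 25.255.139.153/32 (clear depth 32)
  add 54.158.32.0/19 -> H1 at depth 19
  ? 25.255.128.66  path d0:-→d1:-→d2:H3→d3:-→d4:-→d5:-→d6:-→d7:-→d8:-→d9:-→d10:-→d11:-→d12:-→d13:-→d14:-→d15:-→d16:-→d17:-→d18:-→d19:-→d20:H7  best=H7
  add 108.246.178.0/24 -> H1 at depth 24
  add 54.158.38.193/32 -> H6 at depth 32
  ? 25.255.139.0  path d0:-→d1:-→d2:H3→d3:-→d4:-→d5:-→d6:-→d7:-→d8:-→d9:-→d10:-→d11:-→d12:-→d13:-→d14:-→d15:-→d16:-→d17:-→d18:-→d19:-→d20:H7→d21:-→d22:-→d23:-→d24:H4  best=H4
  add 54.144.0.0/12 -> H3 at depth 12
  ? 54.158.38.237  path d0:-→d1:-→d2:H3→d3:-→d4:-→d5:-→d6:-→d7:-→d8:-→d9:-→d10:-→d11:-→d12:H3→d13:-→d14:-→d15:-→d16:-→d17:-→d18:-→d19:H1→d20:-→d21:-→d22:-→d23:-→d24:-→d25:H1→d26:-  best=H1
  del 25.255.128.0/20 (clear depth 20)
  del 0.0.0.0/2 (clear depth 2)
  ? 160.216.219.231  path d0:-  best=no-route
  add 108.246.178.0/24 -> H0 at depth 24
  del 54.158.38.128/25 (clear depth 25)
  add 54.0.0.0/8 -> H4 at depth 8
  ? 108.246.178.0  path d0:-→d1:-→d2:-→d3:-→d4:-→d5:-→d6:-→d7:-→d8:-→d9:-→d10:-→d11:-→d12:-→d13:-→d14:-→d15:-→d16:-→d17:-→d18:-→d19:-→d20:-→d21:-→d22:-→d23:-→d24:H0  best=H0

== LOOKUPS ==
["H7","H3","H4","H3","H3","H1","H1","H6","H7","H4","H1","no-route","H0"]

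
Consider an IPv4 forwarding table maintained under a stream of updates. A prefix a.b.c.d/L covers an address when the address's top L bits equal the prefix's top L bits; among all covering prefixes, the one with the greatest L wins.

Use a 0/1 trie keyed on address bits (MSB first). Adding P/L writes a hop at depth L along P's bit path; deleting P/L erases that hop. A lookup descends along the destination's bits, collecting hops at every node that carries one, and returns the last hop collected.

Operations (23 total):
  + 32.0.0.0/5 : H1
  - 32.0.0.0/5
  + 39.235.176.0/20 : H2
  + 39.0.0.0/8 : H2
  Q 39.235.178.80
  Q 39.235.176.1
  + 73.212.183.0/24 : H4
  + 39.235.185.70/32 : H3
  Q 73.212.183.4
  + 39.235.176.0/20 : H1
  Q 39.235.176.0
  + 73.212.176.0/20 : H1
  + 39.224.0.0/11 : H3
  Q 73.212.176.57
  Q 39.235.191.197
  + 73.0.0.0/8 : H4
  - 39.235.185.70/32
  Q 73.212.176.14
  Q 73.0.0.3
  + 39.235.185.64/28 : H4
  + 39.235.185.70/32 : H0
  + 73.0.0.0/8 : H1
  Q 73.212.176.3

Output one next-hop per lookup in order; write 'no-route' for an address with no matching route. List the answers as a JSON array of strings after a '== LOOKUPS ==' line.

Process each operation:
  + 32.0.0.0/5 (H1) depth=5
  del 32.0.0.0/5 (clear depth 5)
  + 39.235.176.0/20 (H2) depth=20
  + 39.0.0.0/8 (H2) depth=8
  Q 39.235.178.80: descend 00100111111010111011 ; hops seen [H2,H2] ; pick H2
  Q 39.235.176.1: descend 00100111111010111011 ; hops seen [H2,H2] ; pick H2
  + 73.212.183.0/24 (H4) depth=24
  + 39.235.185.70/32 (H3) depth=32
  Q 73.212.183.4: descend 010010011101010010110111 ; hops seen [H4] ; pick H4
  + 39.235.176.0/20 (H1) depth=20
  Q 39.235.176.0: descend 00100111111010111011 ; hops seen [H2,H1] ; pick H1
  + 73.212.176.0/20 (H1) depth=20
  + 39.224.0.0/11 (H3) depth=11
  Q 73.212.176.57: descend 010010011101010010110 ; hops seen [H1] ; pick H1
  Q 39.235.191.197: descend 001001111110101110111 ; hops seen [H2,H3,H1] ; pick H1
  + 73.0.0.0/8 (H4) depth=8
  del 39.235.185.70/32 (clear depth 32)
  Q 73.212.176.14: descend 010010011101010010110 ; hops seen [H4,H1] ; pick H1
  Q 73.0.0.3: descend 01001001 ; hops seen [H4] ; pick H4
  + 39.235.185.64/28 (H4) depth=28
  + 39.235.185.70/32 (H0) depth=32
  + 73.0.0.0/8 (H1) depth=8
  Q 73.212.176.3: descend 010010011101010010110 ; hops seen [H1,H1] ; pick H1

== LOOKUPS ==
["H2","H2","H4","H1","H1","H1","H1","H4","H1"]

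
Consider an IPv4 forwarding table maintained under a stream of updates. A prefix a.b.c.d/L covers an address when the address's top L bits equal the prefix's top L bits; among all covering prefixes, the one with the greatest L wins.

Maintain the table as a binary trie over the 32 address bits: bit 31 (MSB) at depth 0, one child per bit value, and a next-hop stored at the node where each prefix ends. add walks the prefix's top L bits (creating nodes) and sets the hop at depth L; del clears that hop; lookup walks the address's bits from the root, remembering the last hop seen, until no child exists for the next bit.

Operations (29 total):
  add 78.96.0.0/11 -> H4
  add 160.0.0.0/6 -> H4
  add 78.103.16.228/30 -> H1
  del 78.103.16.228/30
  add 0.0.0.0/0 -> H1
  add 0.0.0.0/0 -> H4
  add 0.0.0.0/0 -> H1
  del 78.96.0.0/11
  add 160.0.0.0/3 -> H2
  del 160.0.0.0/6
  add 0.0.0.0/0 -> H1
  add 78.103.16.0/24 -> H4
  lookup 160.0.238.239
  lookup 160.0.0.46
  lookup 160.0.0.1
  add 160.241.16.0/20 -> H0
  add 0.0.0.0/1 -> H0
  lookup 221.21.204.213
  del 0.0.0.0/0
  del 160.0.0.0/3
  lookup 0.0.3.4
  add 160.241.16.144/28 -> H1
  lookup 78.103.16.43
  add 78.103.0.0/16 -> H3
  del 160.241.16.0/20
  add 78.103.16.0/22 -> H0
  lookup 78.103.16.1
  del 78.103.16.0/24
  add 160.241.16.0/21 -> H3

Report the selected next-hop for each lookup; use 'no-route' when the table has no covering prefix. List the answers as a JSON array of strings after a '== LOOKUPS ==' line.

Process each operation:
  add 78.96.0.0/11 -> H4 at depth 11
  add 160.0.0.0/6 -> H4 at depth 6
  add 78.103.16.228/30 -> H1 at depth 30
  del 78.103.16.228/30 (clear depth 30)
  add 0.0.0.0/0 -> H1 at depth 0
  add 0.0.0.0/0 -> H4 at depth 0
  add 0.0.0.0/0 -> H1 at depth 0
  del 78.96.0.0/11 (clear depth 11)
  add 160.0.0.0/3 -> H2 at depth 3
  del 160.0.0.0/6 (clear depth 6)
  add 0.0.0.0/0 -> H1 at depth 0
  add 78.103.16.0/24 -> H4 at depth 24
  ? 160.0.238.239  path d0:H1→d1:-→d2:-→d3:H2→d4:-→d5:-→d6:-  best=H2
  ? 160.0.0.46  path d0:H1→d1:-→d2:-→d3:H2→d4:-→d5:-→d6:-  best=H2
  ? 160.0.0.1  path d0:H1→d1:-→d2:-→d3:H2→d4:-→d5:-→d6:-  best=H2
  add 160.241.16.0/20 -> H0 at depth 20
  add 0.0.0.0/1 -> H0 at depth 1
  ? 221.21.204.213  path d0:H1→d1:-  best=H1
  del 0.0.0.0/0 (clear depth 0)
  del 160.0.0.0/3 (clear depth 3)
  ? 0.0.3.4  path d0:-→d1:H0  best=H0
  add 160.241.16.144/28 -> H1 at depth 28
  ? 78.103.16.43  path d0:-→d1:H0→d2:-→d3:-→d4:-→d5:-→d6:-→d7:-→d8:-→d9:-→d10:-→d11:-→d12:-→d13:-→d14:-→d15:-→d16:-→d17:-→d18:-→d19:-→d20:-→d21:-→d22:-→d23:-→d24:H4  best=H4
  add 78.103.0.0/16 -> H3 at depth 16
  del 160.241.16.0/20 (clear depth 20)
  add 78.103.16.0/22 -> H0 at depth 22
  ? 78.103.16.1  path d0:-→d1:H0→d2:-→d3:-→d4:-→d5:-→d6:-→d7:-→d8:-→d9:-→d10:-→d11:-→d12:-→d13:-→d14:-→d15:-→d16:H3→d17:-→d18:-→d19:-→d20:-→d21:-→d22:H0→d23:-→d24:H4  best=H4
  del 78.103.16.0/24 (clear depth 24)
  add 160.241.16.0/21 -> H3 at depth 21

== LOOKUPS ==
["H2","H2","H2","H1","H0","H4","H4"]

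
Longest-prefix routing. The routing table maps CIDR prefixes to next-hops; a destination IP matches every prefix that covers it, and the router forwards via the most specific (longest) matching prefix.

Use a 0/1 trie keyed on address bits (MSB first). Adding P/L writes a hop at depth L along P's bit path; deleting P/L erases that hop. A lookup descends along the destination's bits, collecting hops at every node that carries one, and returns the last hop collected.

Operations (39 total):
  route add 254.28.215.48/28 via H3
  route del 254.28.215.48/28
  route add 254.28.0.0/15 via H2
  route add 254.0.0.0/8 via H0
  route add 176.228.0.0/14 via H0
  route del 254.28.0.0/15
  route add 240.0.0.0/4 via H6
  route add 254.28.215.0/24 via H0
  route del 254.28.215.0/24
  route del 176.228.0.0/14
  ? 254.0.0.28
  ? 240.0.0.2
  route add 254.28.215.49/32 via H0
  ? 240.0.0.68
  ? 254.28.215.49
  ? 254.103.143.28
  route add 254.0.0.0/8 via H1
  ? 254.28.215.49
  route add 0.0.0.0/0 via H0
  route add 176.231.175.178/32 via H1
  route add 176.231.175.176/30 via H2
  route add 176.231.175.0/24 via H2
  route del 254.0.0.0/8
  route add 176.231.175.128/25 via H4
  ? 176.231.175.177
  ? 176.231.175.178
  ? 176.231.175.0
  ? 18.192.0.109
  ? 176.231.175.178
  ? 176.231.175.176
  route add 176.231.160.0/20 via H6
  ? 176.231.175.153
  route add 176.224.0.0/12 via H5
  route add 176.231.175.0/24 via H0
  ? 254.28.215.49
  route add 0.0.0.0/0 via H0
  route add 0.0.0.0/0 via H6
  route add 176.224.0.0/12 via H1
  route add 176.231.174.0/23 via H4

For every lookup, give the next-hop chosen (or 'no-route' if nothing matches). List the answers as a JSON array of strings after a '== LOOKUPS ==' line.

Trace:
  + 254.28.215.48/28 (H3) depth=28
  del 254.28.215.48/28 (clear depth 28)
  + 254.28.0.0/15 (H2) depth=15
  + 254.0.0.0/8 (H0) depth=8
  + 176.228.0.0/14 (H0) depth=14
  del 254.28.0.0/15 (clear depth 15)
  + 240.0.0.0/4 (H6) depth=4
  + 254.28.215.0/24 (H0) depth=24
  del 254.28.215.0/24 (clear depth 24)
  del 176.228.0.0/14 (clear depth 14)
  lookup 254.0.0.28: bits 11111110000 walk d0:-→d1:-→d2:-→d3:-→d4:H6→d5:-→d6:-→d7:-→d8:H0→d9:-→d10:-→d11:- -> H0
  lookup 240.0.0.2: bits 1111 walk d0:-→d1:-→d2:-→d3:-→d4:H6 -> H6
  + 254.28.215.49/32 (H0) depth=32
  lookup 240.0.0.68: bits 1111 walk d0:-→d1:-→d2:-→d3:-→d4:H6 -> H6
  lookup 254.28.215.49: bits 11111110000111001101011100110001 walk d0:-→d1:-→d2:-→d3:-→d4:H6→d5:-→d6:-→d7:-→d8:H0→d9:-→d10:-→d11:-→d12:-→d13:-→d14:-→d15:-→d16:-→d17:-→d18:-→d19:-→d20:-→d21:-→d22:-→d23:-→d24:-→d25:-→d26:-→d27:-→d28:-→d29:-→d30:-→d31:-→d32:H0 -> H0
  lookup 254.103.143.28: bits 111111100 walk d0:-→d1:-→d2:-→d3:-→d4:H6→d5:-→d6:-→d7:-→d8:H0→d9:- -> H0
  + 254.0.0.0/8 (H1) depth=8
  lookup 254.28.215.49: bits 11111110000111001101011100110001 walk d0:-→d1:-→d2:-→d3:-→d4:H6→d5:-→d6:-→d7:-→d8:H1→d9:-→d10:-→d11:-→d12:-→d13:-→d14:-→d15:-→d16:-→d17:-→d18:-→d19:-→d20:-→d21:-→d22:-→d23:-→d24:-→d25:-→d26:-→d27:-→d28:-→d29:-→d30:-→d31:-→d32:H0 -> H0
  + 0.0.0.0/0 (H0) depth=0
  + 176.231.175.178/32 (H1) depth=32
  + 176.231.175.176/30 (H2) depth=30
  + 176.231.175.0/24 (H2) depth=24
  del 254.0.0.0/8 (clear depth 8)
  + 176.231.175.128/25 (H4) depth=25
  lookup 176.231.175.177: bits 101100001110011110101111101100 walk d0:H0→d1:-→d2:-→d3:-→d4:-→d5:-→d6:-→d7:-→d8:-→d9:-→d10:-→d11:-→d12:-→d13:-→d14:-→d15:-→d16:-→d17:-→d18:-→d19:-→d20:-→d21:-→d22:-→d23:-→d24:H2→d25:H4→d26:-→d27:-→d28:-→d29:-→d30:H2 -> H2
  lookup 176.231.175.178: bits 10110000111001111010111110110010 walk d0:H0→d1:-→d2:-→d3:-→d4:-→d5:-→d6:-→d7:-→d8:-→d9:-→d10:-→d11:-→d12:-→d13:-→d14:-→d15:-→d16:-→d17:-→d18:-→d19:-→d20:-→d21:-→d22:-→d23:-→d24:H2→d25:H4→d26:-→d27:-→d28:-→d29:-→d30:H2→d31:-→d32:H1 -> H1
  lookup 176.231.175.0: bits 101100001110011110101111 walk d0:H0→d1:-→d2:-→d3:-→d4:-→d5:-→d6:-→d7:-→d8:-→d9:-→d10:-→d11:-→d12:-→d13:-→d14:-→d15:-→d16:-→d17:-→d18:-→d19:-→d20:-→d21:-→d22:-→d23:-→d24:H2 -> H2
  lookup 18.192.0.109: bits ε walk d0:H0 -> H0
  lookup 176.231.175.178: bits 10110000111001111010111110110010 walk d0:H0→d1:-→d2:-→d3:-→d4:-→d5:-→d6:-→d7:-→d8:-→d9:-→d10:-→d11:-→d12:-→d13:-→d14:-→d15:-→d16:-→d17:-→d18:-→d19:-→d20:-→d21:-→d22:-→d23:-→d24:H2→d25:H4→d26:-→d27:-→d28:-→d29:-→d30:H2→d31:-→d32:H1 -> H1
  lookup 176.231.175.176: bits 101100001110011110101111101100 walk d0:H0→d1:-→d2:-→d3:-→d4:-→d5:-→d6:-→d7:-→d8:-→d9:-→d10:-→d11:-→d12:-→d13:-→d14:-→d15:-→d16:-→d17:-→d18:-→d19:-→d20:-→d21:-→d22:-→d23:-→d24:H2→d25:H4→d26:-→d27:-→d28:-→d29:-→d30:H2 -> H2
  + 176.231.160.0/20 (H6) depth=20
  lookup 176.231.175.153: bits 10110000111001111010111110 walk d0:H0→d1:-→d2:-→d3:-→d4:-→d5:-→d6:-→d7:-→d8:-→d9:-→d10:-→d11:-→d12:-→d13:-→d14:-→d15:-→d16:-→d17:-→d18:-→d19:-→d20:H6→d21:-→d22:-→d23:-→d24:H2→d25:H4→d26:- -> H4
  + 176.224.0.0/12 (H5) depth=12
  + 176.231.175.0/24 (H0) depth=24
  lookup 254.28.215.49: bits 11111110000111001101011100110001 walk d0:H0→d1:-→d2:-→d3:-→d4:H6→d5:-→d6:-→d7:-→d8:-→d9:-→d10:-→d11:-→d12:-→d13:-→d14:-→d15:-→d16:-→d17:-→d18:-→d19:-→d20:-→d21:-→d22:-→d23:-→d24:-→d25:-→d26:-→d27:-→d28:-→d29:-→d30:-→d31:-→d32:H0 -> H0
  + 0.0.0.0/0 (H0) depth=0
  + 0.0.0.0/0 (H6) depth=0
  + 176.224.0.0/12 (H1) depth=12
  + 176.231.174.0/23 (H4) depth=23

== LOOKUPS ==
["H0","H6","H6","H0","H0","H0","H2","H1","H2","H0","H1","H2","H4","H0"]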